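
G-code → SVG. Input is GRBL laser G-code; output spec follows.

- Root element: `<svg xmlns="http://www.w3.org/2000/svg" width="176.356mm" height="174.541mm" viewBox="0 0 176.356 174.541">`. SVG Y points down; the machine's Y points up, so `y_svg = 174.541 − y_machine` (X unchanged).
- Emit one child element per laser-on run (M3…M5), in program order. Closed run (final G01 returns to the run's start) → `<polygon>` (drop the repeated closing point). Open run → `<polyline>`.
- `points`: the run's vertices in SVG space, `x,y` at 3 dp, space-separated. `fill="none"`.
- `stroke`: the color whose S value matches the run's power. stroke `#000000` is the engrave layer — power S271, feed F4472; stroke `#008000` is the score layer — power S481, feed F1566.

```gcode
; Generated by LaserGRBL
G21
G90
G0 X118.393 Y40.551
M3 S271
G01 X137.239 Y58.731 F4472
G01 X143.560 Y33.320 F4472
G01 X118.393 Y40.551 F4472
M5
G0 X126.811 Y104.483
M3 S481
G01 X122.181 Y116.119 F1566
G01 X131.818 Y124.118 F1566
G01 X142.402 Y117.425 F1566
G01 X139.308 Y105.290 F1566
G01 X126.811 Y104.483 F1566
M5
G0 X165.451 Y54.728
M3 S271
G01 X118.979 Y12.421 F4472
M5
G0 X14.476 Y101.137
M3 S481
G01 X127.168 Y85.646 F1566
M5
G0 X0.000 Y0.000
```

y_svg = 174.541 − y_m.

[1] S271→`#000000` (engrave); closed run; points: 118.393,133.990 137.239,115.810 143.560,141.221

[2] S481→`#008000` (score); closed run; points: 126.811,70.058 122.181,58.422 131.818,50.423 142.402,57.116 139.308,69.251

[3] S271→`#000000` (engrave); open run; points: 165.451,119.813 118.979,162.120

[4] S481→`#008000` (score); open run; points: 14.476,73.404 127.168,88.895

<svg xmlns="http://www.w3.org/2000/svg" width="176.356mm" height="174.541mm" viewBox="0 0 176.356 174.541">
  <polygon points="118.393,133.990 137.239,115.810 143.560,141.221" fill="none" stroke="#000000"/>
  <polygon points="126.811,70.058 122.181,58.422 131.818,50.423 142.402,57.116 139.308,69.251" fill="none" stroke="#008000"/>
  <polyline points="165.451,119.813 118.979,162.120" fill="none" stroke="#000000"/>
  <polyline points="14.476,73.404 127.168,88.895" fill="none" stroke="#008000"/>
</svg>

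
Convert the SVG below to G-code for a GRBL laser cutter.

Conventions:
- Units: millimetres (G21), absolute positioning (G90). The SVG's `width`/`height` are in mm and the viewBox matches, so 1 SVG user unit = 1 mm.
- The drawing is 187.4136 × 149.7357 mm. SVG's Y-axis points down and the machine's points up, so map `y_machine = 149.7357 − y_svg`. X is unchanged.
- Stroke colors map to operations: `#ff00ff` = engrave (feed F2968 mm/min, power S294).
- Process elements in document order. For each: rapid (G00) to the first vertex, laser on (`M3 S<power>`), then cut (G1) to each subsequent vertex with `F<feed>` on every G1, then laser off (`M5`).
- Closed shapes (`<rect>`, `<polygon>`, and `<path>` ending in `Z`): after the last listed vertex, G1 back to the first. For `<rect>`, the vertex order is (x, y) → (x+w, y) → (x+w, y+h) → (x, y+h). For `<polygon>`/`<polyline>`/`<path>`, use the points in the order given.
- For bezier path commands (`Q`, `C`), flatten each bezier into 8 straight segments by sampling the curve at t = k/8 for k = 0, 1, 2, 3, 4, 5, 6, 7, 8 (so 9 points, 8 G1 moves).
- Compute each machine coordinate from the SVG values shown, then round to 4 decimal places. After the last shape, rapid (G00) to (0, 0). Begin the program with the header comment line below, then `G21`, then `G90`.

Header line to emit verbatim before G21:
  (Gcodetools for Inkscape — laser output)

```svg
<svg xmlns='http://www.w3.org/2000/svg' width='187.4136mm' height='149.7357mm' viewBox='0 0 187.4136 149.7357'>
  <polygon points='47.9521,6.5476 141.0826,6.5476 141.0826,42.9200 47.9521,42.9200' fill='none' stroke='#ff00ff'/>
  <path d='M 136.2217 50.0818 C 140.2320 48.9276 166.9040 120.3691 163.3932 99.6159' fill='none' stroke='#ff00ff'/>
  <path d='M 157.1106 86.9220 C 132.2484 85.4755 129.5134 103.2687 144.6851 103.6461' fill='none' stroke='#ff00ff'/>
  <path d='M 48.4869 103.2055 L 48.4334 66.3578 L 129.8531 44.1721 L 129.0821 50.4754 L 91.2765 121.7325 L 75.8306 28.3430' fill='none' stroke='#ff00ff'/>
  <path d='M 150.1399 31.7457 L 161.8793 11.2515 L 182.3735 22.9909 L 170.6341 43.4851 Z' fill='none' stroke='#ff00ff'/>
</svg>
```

1 u = 1 mm; y_m = 149.7357 − y.

[1] `<polygon>` rectangle, #ff00ff→engrave S294 F2968: (47.9521,143.1881) → (141.0826,143.1881) → (141.0826,106.8157) → (47.9521,106.8157) → (47.9521,143.1881) (closed)

[2] `<path>` cubic bezier, #ff00ff→engrave S294 F2968: (136.2217,99.6539) → (138.6846,97.0057) → (142.6528,89.4827) → (147.5070,79.0162) → (152.6279,67.5372) → (157.3962,56.9770) → (161.1927,49.2666) → (163.3981,46.3371) → (163.3932,50.1198)

[3] `<path>` cubic bezier, #ff00ff→engrave S294 F2968: (157.1106,62.8137) → (148.8162,62.5259) → (142.5469,60.8639) → (138.2530,58.2573) → (135.8851,55.1356) → (135.3939,51.9285) → (136.7298,49.0654) → (139.8433,46.9759) → (144.6851,46.0896)

[4] `<path>` open polyline, #ff00ff→engrave S294 F2968: (48.4869,46.5302) → (48.4334,83.3779) → (129.8531,105.5636) → (129.0821,99.2603) → (91.2765,28.0032) → (75.8306,121.3927)

[5] `<path>` regular polygon, #ff00ff→engrave S294 F2968: (150.1399,117.9900) → (161.8793,138.4842) → (182.3735,126.7448) → (170.6341,106.2506) → (150.1399,117.9900) (closed)

(Gcodetools for Inkscape — laser output)
G21
G90
G00 X47.9521 Y143.1881
M3 S294
G1 X141.0826 Y143.1881 F2968
G1 X141.0826 Y106.8157 F2968
G1 X47.9521 Y106.8157 F2968
G1 X47.9521 Y143.1881 F2968
M5
G00 X136.2217 Y99.6539
M3 S294
G1 X138.6846 Y97.0057 F2968
G1 X142.6528 Y89.4827 F2968
G1 X147.5070 Y79.0162 F2968
G1 X152.6279 Y67.5372 F2968
G1 X157.3962 Y56.9770 F2968
G1 X161.1927 Y49.2666 F2968
G1 X163.3981 Y46.3371 F2968
G1 X163.3932 Y50.1198 F2968
M5
G00 X157.1106 Y62.8137
M3 S294
G1 X148.8162 Y62.5259 F2968
G1 X142.5469 Y60.8639 F2968
G1 X138.2530 Y58.2573 F2968
G1 X135.8851 Y55.1356 F2968
G1 X135.3939 Y51.9285 F2968
G1 X136.7298 Y49.0654 F2968
G1 X139.8433 Y46.9759 F2968
G1 X144.6851 Y46.0896 F2968
M5
G00 X48.4869 Y46.5302
M3 S294
G1 X48.4334 Y83.3779 F2968
G1 X129.8531 Y105.5636 F2968
G1 X129.0821 Y99.2603 F2968
G1 X91.2765 Y28.0032 F2968
G1 X75.8306 Y121.3927 F2968
M5
G00 X150.1399 Y117.9900
M3 S294
G1 X161.8793 Y138.4842 F2968
G1 X182.3735 Y126.7448 F2968
G1 X170.6341 Y106.2506 F2968
G1 X150.1399 Y117.9900 F2968
M5
G00 X0.0000 Y0.0000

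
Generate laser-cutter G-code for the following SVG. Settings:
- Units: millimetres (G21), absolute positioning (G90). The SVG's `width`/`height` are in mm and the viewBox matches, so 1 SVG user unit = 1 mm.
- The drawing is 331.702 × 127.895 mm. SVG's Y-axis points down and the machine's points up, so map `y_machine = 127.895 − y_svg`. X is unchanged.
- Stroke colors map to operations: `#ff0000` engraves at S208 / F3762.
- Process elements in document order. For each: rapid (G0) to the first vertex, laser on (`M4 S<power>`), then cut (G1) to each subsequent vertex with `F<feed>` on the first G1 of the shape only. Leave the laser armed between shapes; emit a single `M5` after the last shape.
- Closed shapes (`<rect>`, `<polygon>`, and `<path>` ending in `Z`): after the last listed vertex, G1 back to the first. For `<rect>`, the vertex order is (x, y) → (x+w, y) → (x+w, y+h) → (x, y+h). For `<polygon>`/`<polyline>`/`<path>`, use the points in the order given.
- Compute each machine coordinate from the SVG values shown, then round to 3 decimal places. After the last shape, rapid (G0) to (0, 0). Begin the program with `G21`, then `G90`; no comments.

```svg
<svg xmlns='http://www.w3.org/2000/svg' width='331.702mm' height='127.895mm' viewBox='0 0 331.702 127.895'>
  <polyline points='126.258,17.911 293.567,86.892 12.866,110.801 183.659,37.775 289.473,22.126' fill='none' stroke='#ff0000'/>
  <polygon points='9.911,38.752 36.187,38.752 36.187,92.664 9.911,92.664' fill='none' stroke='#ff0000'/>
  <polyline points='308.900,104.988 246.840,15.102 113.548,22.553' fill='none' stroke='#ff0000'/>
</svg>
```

G21
G90
G0 X126.258 Y109.984
M4 S208
G1 X293.567 Y41.003 F3762
G1 X12.866 Y17.094
G1 X183.659 Y90.120
G1 X289.473 Y105.769
G0 X9.911 Y89.143
M4 S208
G1 X36.187 Y89.143 F3762
G1 X36.187 Y35.231
G1 X9.911 Y35.231
G1 X9.911 Y89.143
G0 X308.900 Y22.907
M4 S208
G1 X246.840 Y112.793 F3762
G1 X113.548 Y105.342
M5
G0 X0.000 Y0.000

Since the viewBox matches the mm dimensions, user units are millimetres directly. The only transform is the Y-flip y_m = 127.895 − y_svg.

Shape 1 is a open polyline drawn with `<polyline>`. Its stroke #ff0000 means engrave at S208, F3762. After flipping Y the toolpath is (126.258,109.984) → (293.567,41.003) → (12.866,17.094) → (183.659,90.120) → (289.473,105.769).

Shape 2 is a rectangle drawn with `<polygon>`. Its stroke #ff0000 means engrave at S208, F3762. After flipping Y the toolpath is (9.911,89.143) → (36.187,89.143) → (36.187,35.231) → (9.911,35.231) → (9.911,89.143), returning to the start.

Shape 3 is a open polyline drawn with `<polyline>`. Its stroke #ff0000 means engrave at S208, F3762. After flipping Y the toolpath is (308.900,22.907) → (246.840,112.793) → (113.548,105.342).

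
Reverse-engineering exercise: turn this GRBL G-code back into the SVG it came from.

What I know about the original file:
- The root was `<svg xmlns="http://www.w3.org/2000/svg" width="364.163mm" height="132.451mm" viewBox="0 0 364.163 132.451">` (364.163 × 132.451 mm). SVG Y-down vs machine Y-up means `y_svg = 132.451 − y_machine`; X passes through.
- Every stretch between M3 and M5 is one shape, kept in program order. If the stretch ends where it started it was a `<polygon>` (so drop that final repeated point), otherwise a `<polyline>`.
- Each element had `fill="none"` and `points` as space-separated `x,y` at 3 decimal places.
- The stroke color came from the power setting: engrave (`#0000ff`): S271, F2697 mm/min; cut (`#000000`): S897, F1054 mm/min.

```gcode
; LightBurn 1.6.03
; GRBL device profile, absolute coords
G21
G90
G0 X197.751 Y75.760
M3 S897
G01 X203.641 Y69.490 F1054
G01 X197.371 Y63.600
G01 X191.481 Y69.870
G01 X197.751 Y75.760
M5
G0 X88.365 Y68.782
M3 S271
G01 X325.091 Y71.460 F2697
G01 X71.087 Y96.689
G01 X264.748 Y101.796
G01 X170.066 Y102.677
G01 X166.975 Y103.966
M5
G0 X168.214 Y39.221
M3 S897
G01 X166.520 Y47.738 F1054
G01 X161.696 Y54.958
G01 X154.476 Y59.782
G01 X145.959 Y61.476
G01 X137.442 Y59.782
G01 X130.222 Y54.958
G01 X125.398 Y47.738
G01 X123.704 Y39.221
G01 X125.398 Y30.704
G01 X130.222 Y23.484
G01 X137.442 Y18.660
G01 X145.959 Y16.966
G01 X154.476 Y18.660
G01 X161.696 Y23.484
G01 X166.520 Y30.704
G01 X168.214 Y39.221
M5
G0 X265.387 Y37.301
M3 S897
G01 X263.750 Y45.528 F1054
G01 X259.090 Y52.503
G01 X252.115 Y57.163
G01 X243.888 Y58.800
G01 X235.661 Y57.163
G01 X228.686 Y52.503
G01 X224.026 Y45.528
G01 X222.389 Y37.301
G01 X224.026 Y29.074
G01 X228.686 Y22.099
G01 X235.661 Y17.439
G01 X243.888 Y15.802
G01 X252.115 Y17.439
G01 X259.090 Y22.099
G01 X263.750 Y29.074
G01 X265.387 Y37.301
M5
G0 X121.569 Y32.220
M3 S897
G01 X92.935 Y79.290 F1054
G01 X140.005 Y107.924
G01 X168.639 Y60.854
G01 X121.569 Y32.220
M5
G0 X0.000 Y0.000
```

<svg xmlns="http://www.w3.org/2000/svg" width="364.163mm" height="132.451mm" viewBox="0 0 364.163 132.451">
  <polygon points="197.751,56.691 203.641,62.961 197.371,68.851 191.481,62.581" fill="none" stroke="#000000"/>
  <polyline points="88.365,63.669 325.091,60.991 71.087,35.762 264.748,30.655 170.066,29.774 166.975,28.485" fill="none" stroke="#0000ff"/>
  <polygon points="168.214,93.230 166.520,84.713 161.696,77.493 154.476,72.669 145.959,70.975 137.442,72.669 130.222,77.493 125.398,84.713 123.704,93.230 125.398,101.747 130.222,108.967 137.442,113.791 145.959,115.485 154.476,113.791 161.696,108.967 166.520,101.747" fill="none" stroke="#000000"/>
  <polygon points="265.387,95.150 263.750,86.923 259.090,79.948 252.115,75.288 243.888,73.651 235.661,75.288 228.686,79.948 224.026,86.923 222.389,95.150 224.026,103.377 228.686,110.352 235.661,115.012 243.888,116.649 252.115,115.012 259.090,110.352 263.750,103.377" fill="none" stroke="#000000"/>
  <polygon points="121.569,100.231 92.935,53.161 140.005,24.527 168.639,71.597" fill="none" stroke="#000000"/>
</svg>

y_svg = 132.451 − y_m.

[1] S897→`#000000` (cut); closed run; points: 197.751,56.691 203.641,62.961 197.371,68.851 191.481,62.581

[2] S271→`#0000ff` (engrave); open run; points: 88.365,63.669 325.091,60.991 71.087,35.762 264.748,30.655 170.066,29.774 166.975,28.485

[3] S897→`#000000` (cut); closed run; points: 168.214,93.230 166.520,84.713 161.696,77.493 154.476,72.669 145.959,70.975 137.442,72.669 130.222,77.493 125.398,84.713 123.704,93.230 125.398,101.747 130.222,108.967 137.442,113.791 145.959,115.485 154.476,113.791 161.696,108.967 166.520,101.747

[4] S897→`#000000` (cut); closed run; points: 265.387,95.150 263.750,86.923 259.090,79.948 252.115,75.288 243.888,73.651 235.661,75.288 228.686,79.948 224.026,86.923 222.389,95.150 224.026,103.377 228.686,110.352 235.661,115.012 243.888,116.649 252.115,115.012 259.090,110.352 263.750,103.377

[5] S897→`#000000` (cut); closed run; points: 121.569,100.231 92.935,53.161 140.005,24.527 168.639,71.597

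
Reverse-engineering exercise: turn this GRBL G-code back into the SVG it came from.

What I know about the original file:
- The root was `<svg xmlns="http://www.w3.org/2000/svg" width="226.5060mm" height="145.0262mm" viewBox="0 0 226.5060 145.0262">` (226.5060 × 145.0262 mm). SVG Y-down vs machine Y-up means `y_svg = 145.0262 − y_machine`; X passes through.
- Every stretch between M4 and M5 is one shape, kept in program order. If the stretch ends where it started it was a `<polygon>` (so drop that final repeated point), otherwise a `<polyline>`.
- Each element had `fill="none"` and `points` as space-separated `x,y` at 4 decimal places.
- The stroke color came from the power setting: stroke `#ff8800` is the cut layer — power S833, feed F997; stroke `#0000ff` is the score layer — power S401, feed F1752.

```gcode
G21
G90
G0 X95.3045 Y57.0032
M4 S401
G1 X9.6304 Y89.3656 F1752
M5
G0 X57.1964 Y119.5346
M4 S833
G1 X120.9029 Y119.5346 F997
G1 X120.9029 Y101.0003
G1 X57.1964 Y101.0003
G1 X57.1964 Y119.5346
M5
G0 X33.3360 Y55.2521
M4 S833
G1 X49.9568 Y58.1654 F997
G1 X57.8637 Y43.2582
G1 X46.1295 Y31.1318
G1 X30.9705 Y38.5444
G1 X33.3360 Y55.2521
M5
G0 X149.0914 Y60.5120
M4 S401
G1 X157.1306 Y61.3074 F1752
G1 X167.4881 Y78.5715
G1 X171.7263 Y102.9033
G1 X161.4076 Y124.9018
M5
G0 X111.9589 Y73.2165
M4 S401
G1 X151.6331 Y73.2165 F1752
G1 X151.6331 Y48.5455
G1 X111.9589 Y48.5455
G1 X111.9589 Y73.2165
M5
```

y_svg = 145.0262 − y_m.

[1] S401→`#0000ff` (score); open run; points: 95.3045,88.0230 9.6304,55.6606

[2] S833→`#ff8800` (cut); closed run; points: 57.1964,25.4916 120.9029,25.4916 120.9029,44.0259 57.1964,44.0259

[3] S833→`#ff8800` (cut); closed run; points: 33.3360,89.7741 49.9568,86.8608 57.8637,101.7680 46.1295,113.8944 30.9705,106.4818

[4] S401→`#0000ff` (score); open run; points: 149.0914,84.5142 157.1306,83.7188 167.4881,66.4547 171.7263,42.1229 161.4076,20.1244

[5] S401→`#0000ff` (score); closed run; points: 111.9589,71.8097 151.6331,71.8097 151.6331,96.4807 111.9589,96.4807

<svg xmlns="http://www.w3.org/2000/svg" width="226.5060mm" height="145.0262mm" viewBox="0 0 226.5060 145.0262">
  <polyline points="95.3045,88.0230 9.6304,55.6606" fill="none" stroke="#0000ff"/>
  <polygon points="57.1964,25.4916 120.9029,25.4916 120.9029,44.0259 57.1964,44.0259" fill="none" stroke="#ff8800"/>
  <polygon points="33.3360,89.7741 49.9568,86.8608 57.8637,101.7680 46.1295,113.8944 30.9705,106.4818" fill="none" stroke="#ff8800"/>
  <polyline points="149.0914,84.5142 157.1306,83.7188 167.4881,66.4547 171.7263,42.1229 161.4076,20.1244" fill="none" stroke="#0000ff"/>
  <polygon points="111.9589,71.8097 151.6331,71.8097 151.6331,96.4807 111.9589,96.4807" fill="none" stroke="#0000ff"/>
</svg>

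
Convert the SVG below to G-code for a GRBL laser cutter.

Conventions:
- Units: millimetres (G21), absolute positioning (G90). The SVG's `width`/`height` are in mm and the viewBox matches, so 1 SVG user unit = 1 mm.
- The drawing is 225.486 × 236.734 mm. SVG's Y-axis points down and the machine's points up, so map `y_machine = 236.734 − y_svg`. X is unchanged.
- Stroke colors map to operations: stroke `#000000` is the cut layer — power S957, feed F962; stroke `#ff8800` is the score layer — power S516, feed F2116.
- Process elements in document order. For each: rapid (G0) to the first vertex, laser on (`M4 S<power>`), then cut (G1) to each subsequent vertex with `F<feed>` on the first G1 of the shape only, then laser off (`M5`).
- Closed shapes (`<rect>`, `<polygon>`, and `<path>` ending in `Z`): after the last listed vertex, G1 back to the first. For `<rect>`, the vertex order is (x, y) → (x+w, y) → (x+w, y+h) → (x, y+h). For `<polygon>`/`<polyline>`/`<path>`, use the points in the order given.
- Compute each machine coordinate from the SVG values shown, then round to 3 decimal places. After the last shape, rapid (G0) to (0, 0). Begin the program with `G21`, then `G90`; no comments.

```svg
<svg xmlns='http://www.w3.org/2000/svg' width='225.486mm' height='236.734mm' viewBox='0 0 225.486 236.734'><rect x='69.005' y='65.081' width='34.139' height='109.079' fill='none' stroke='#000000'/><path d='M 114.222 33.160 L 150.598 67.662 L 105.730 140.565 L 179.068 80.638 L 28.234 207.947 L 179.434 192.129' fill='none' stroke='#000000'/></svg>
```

viewBox `0 0 225.486 236.734` with mm width/height → 1 unit = 1 mm. Flip: y_m = 236.734 − y_svg.

**Shape 1** — `<rect>` rectangle, stroke `#000000` → cut (S957, F962). Machine vertices: (69.005,171.653) → (103.144,171.653) → (103.144,62.574) → (69.005,62.574) → (69.005,171.653). Closed: final G1 returns to the first vertex.

**Shape 2** — `<path>` open polyline, stroke `#000000` → cut (S957, F962). Machine vertices: (114.222,203.574) → (150.598,169.072) → (105.730,96.169) → (179.068,156.096) → (28.234,28.787) → (179.434,44.605). Open path.

G21
G90
G0 X69.005 Y171.653
M4 S957
G1 X103.144 Y171.653 F962
G1 X103.144 Y62.574
G1 X69.005 Y62.574
G1 X69.005 Y171.653
M5
G0 X114.222 Y203.574
M4 S957
G1 X150.598 Y169.072 F962
G1 X105.730 Y96.169
G1 X179.068 Y156.096
G1 X28.234 Y28.787
G1 X179.434 Y44.605
M5
G0 X0.000 Y0.000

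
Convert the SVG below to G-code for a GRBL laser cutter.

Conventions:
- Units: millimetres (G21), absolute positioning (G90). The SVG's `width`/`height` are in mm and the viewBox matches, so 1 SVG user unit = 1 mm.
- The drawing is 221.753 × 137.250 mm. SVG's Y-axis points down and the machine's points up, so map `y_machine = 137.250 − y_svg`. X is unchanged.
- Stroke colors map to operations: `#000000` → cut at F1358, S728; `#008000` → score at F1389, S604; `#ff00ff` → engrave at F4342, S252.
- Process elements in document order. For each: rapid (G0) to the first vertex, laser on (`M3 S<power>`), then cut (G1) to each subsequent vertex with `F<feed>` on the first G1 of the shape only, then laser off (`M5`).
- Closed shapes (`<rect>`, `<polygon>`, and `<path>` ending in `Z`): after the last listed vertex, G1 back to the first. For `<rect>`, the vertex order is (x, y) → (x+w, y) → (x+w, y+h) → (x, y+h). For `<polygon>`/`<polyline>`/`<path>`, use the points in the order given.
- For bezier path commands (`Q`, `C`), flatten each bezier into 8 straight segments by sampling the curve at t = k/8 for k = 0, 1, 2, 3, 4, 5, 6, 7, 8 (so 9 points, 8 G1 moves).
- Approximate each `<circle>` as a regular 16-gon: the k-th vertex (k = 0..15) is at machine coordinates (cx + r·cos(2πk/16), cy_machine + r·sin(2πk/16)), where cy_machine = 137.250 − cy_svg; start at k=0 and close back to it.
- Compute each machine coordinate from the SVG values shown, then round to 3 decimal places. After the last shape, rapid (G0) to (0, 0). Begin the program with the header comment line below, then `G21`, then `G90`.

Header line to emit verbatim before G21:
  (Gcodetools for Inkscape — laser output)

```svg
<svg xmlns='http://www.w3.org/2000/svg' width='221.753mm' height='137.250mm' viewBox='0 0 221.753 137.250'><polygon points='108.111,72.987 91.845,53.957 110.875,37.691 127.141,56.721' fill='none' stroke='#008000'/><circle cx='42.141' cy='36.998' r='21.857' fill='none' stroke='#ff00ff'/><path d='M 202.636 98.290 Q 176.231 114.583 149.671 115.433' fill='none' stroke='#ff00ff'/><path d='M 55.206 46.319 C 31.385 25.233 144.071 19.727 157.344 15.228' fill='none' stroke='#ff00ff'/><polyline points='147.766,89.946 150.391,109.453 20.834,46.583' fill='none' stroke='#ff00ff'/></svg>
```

(Gcodetools for Inkscape — laser output)
G21
G90
G0 X108.111 Y64.263
M3 S604
G1 X91.845 Y83.293 F1389
G1 X110.875 Y99.559
G1 X127.141 Y80.529
G1 X108.111 Y64.263
M5
G0 X63.998 Y100.252
M3 S252
G1 X62.334 Y108.616 F4342
G1 X57.596 Y115.707
G1 X50.505 Y120.445
G1 X42.141 Y122.109
G1 X33.777 Y120.445
G1 X26.686 Y115.707
G1 X21.948 Y108.616
G1 X20.284 Y100.252
G1 X21.948 Y91.888
G1 X26.686 Y84.797
G1 X33.777 Y80.059
G1 X42.141 Y78.395
G1 X50.505 Y80.059
G1 X57.596 Y84.797
G1 X62.334 Y91.888
G1 X63.998 Y100.252
M5
G0 X202.636 Y38.960
M3 S252
G1 X196.032 Y35.128 F4342
G1 X189.424 Y31.779
G1 X182.810 Y28.912
G1 X176.192 Y26.528
G1 X169.569 Y24.626
G1 X162.941 Y23.207
G1 X156.309 Y22.271
G1 X149.671 Y21.817
M5
G0 X55.206 Y90.931
M3 S252
G1 X52.211 Y98.136 F4342
G1 X59.249 Y104.052
G1 X73.555 Y108.848
G1 X92.365 Y112.697
G1 X112.913 Y115.767
G1 X132.436 Y118.231
G1 X148.167 Y120.259
G1 X157.344 Y122.022
M5
G0 X147.766 Y47.304
M3 S252
G1 X150.391 Y27.797 F4342
G1 X20.834 Y90.667
M5
G0 X0.000 Y0.000

1 u = 1 mm; y_m = 137.250 − y.

[1] `<polygon>` regular polygon, #008000→score S604 F1389: (108.111,64.263) → (91.845,83.293) → (110.875,99.559) → (127.141,80.529) → (108.111,64.263) (closed)

[2] `<circle>` circle, #ff00ff→engrave S252 F4342: (63.998,100.252) → (62.334,108.616) → (57.596,115.707) → (50.505,120.445) → (42.141,122.109) → (33.777,120.445) → (26.686,115.707) → (21.948,108.616) → (20.284,100.252) → (21.948,91.888) → (26.686,84.797) → (33.777,80.059) → (42.141,78.395) → (50.505,80.059) → (57.596,84.797) → (62.334,91.888) → (63.998,100.252) (closed)

[3] `<path>` quadratic bezier, #ff00ff→engrave S252 F4342: (202.636,38.960) → (196.032,35.128) → (189.424,31.779) → (182.810,28.912) → (176.192,26.528) → (169.569,24.626) → (162.941,23.207) → (156.309,22.271) → (149.671,21.817)

[4] `<path>` cubic bezier, #ff00ff→engrave S252 F4342: (55.206,90.931) → (52.211,98.136) → (59.249,104.052) → (73.555,108.848) → (92.365,112.697) → (112.913,115.767) → (132.436,118.231) → (148.167,120.259) → (157.344,122.022)

[5] `<polyline>` open polyline, #ff00ff→engrave S252 F4342: (147.766,47.304) → (150.391,27.797) → (20.834,90.667)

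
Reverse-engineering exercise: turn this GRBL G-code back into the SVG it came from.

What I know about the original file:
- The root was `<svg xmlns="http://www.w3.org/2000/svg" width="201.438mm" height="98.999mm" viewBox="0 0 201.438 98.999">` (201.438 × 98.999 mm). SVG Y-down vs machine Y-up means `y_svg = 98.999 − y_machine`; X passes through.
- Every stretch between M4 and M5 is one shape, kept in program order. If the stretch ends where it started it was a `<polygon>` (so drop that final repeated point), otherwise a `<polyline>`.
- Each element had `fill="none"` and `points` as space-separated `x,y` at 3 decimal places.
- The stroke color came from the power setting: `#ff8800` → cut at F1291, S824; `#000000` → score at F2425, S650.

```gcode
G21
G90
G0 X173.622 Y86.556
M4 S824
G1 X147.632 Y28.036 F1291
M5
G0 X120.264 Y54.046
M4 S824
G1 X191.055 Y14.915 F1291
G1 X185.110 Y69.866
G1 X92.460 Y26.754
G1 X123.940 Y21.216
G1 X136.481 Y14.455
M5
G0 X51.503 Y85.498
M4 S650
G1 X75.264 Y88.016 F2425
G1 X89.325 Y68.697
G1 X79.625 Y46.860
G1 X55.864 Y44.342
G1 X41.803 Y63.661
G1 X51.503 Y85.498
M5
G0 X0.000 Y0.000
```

<svg xmlns="http://www.w3.org/2000/svg" width="201.438mm" height="98.999mm" viewBox="0 0 201.438 98.999">
  <polyline points="173.622,12.443 147.632,70.963" fill="none" stroke="#ff8800"/>
  <polyline points="120.264,44.953 191.055,84.084 185.110,29.133 92.460,72.245 123.940,77.783 136.481,84.544" fill="none" stroke="#ff8800"/>
  <polygon points="51.503,13.501 75.264,10.983 89.325,30.302 79.625,52.139 55.864,54.657 41.803,35.338" fill="none" stroke="#000000"/>
</svg>

Machine Y-up, SVG Y-down with viewBox height 98.999, so y_svg = 98.999 − y_machine; X carries over.

Run 1: the run's S824 means `#ff8800` (cut). The run is open, so emit a `<polyline>` with points (Y-flipped): 173.622,12.443 147.632,70.963.

Run 2: power S824 maps to stroke `#ff8800` (cut). The run is open, so emit a `<polyline>` with points (Y-flipped): 120.264,44.953 191.055,84.084 185.110,29.133 92.460,72.245 123.940,77.783 136.481,84.544.

Run 3: power S650 maps to stroke `#000000` (score). The run returns to its start, so emit a `<polygon>` with points (Y-flipped): 51.503,13.501 75.264,10.983 89.325,30.302 79.625,52.139 55.864,54.657 41.803,35.338.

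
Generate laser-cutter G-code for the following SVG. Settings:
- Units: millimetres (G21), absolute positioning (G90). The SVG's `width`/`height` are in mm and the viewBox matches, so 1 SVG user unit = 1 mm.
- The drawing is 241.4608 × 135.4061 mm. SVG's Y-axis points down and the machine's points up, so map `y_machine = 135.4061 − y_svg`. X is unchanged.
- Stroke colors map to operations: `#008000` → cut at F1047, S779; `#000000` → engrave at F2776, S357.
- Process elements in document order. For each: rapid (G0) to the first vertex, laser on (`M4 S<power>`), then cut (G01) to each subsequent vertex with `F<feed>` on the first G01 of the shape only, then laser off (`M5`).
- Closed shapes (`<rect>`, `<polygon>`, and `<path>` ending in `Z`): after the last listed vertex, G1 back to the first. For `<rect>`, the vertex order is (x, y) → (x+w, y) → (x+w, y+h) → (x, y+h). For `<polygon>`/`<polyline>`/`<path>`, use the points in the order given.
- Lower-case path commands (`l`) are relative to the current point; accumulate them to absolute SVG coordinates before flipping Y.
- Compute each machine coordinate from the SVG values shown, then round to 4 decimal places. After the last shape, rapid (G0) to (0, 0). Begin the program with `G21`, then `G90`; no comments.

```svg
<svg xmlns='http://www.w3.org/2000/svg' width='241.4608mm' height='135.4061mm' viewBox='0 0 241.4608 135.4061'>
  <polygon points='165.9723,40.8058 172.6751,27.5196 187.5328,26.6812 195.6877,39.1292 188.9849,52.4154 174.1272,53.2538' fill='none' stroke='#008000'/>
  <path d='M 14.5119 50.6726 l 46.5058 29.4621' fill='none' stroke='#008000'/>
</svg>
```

viewBox `0 0 241.4608 135.4061` with mm width/height → 1 unit = 1 mm. Flip: y_m = 135.4061 − y_svg.

**Shape 1** — `<polygon>` regular polygon, stroke `#008000` → cut (S779, F1047). Machine vertices: (165.9723,94.6003) → (172.6751,107.8865) → (187.5328,108.7249) → (195.6877,96.2769) → (188.9849,82.9907) → (174.1272,82.1523) → (165.9723,94.6003). Closed: final G1 returns to the first vertex.

**Shape 2** — `<path>` line segment, stroke `#008000` → cut (S779, F1047). Machine vertices: (14.5119,84.7335) → (61.0177,55.2714). Open path.

G21
G90
G0 X165.9723 Y94.6003
M4 S779
G01 X172.6751 Y107.8865 F1047
G01 X187.5328 Y108.7249
G01 X195.6877 Y96.2769
G01 X188.9849 Y82.9907
G01 X174.1272 Y82.1523
G01 X165.9723 Y94.6003
M5
G0 X14.5119 Y84.7335
M4 S779
G01 X61.0177 Y55.2714 F1047
M5
G0 X0.0000 Y0.0000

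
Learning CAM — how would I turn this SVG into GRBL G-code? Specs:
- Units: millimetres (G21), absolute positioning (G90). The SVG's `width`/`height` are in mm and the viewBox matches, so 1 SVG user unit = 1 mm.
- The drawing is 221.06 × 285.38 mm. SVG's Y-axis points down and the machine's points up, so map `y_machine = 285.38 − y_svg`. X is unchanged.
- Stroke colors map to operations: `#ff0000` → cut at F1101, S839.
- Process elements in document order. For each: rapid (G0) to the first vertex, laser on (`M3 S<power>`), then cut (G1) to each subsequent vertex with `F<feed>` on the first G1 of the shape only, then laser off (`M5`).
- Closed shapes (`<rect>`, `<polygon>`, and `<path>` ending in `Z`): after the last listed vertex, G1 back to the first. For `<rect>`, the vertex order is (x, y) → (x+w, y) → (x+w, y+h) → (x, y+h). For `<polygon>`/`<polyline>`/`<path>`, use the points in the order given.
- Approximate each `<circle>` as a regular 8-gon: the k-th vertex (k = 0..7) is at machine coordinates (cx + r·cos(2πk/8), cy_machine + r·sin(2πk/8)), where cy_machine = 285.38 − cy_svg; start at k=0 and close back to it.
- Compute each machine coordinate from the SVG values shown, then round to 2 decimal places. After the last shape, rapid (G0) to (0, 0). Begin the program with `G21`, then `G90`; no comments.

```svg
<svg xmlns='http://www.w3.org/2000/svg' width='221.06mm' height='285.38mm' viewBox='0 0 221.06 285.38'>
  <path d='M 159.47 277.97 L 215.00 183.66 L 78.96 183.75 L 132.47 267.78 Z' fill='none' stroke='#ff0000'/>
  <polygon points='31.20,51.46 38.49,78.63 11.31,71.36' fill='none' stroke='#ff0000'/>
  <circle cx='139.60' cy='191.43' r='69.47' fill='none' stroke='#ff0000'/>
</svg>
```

G21
G90
G0 X159.47 Y7.41
M3 S839
G1 X215.00 Y101.72 F1101
G1 X78.96 Y101.63
G1 X132.47 Y17.60
G1 X159.47 Y7.41
M5
G0 X31.20 Y233.92
M3 S839
G1 X38.49 Y206.75 F1101
G1 X11.31 Y214.02
G1 X31.20 Y233.92
M5
G0 X209.07 Y93.95
M3 S839
G1 X188.72 Y143.07 F1101
G1 X139.60 Y163.42
G1 X90.48 Y143.07
G1 X70.13 Y93.95
G1 X90.48 Y44.83
G1 X139.60 Y24.48
G1 X188.72 Y44.83
G1 X209.07 Y93.95
M5
G0 X0.00 Y0.00

viewBox `0 0 221.06 285.38` with mm width/height → 1 unit = 1 mm. Flip: y_m = 285.38 − y_svg.

**Shape 1** — `<path>` closed polygon, stroke `#ff0000` → cut (S839, F1101). Machine vertices: (159.47,7.41) → (215.00,101.72) → (78.96,101.63) → (132.47,17.60) → (159.47,7.41). Closed: final G1 returns to the first vertex.

**Shape 2** — `<polygon>` regular polygon, stroke `#ff0000` → cut (S839, F1101). Machine vertices: (31.20,233.92) → (38.49,206.75) → (11.31,214.02) → (31.20,233.92). Closed: final G1 returns to the first vertex.

**Shape 3** — `<circle>` circle, stroke `#ff0000` → cut (S839, F1101). Machine vertices: (209.07,93.95) → (188.72,143.07) → (139.60,163.42) → (90.48,143.07) → (70.13,93.95) → (90.48,44.83) → (139.60,24.48) → (188.72,44.83) → (209.07,93.95). Closed: final G1 returns to the first vertex.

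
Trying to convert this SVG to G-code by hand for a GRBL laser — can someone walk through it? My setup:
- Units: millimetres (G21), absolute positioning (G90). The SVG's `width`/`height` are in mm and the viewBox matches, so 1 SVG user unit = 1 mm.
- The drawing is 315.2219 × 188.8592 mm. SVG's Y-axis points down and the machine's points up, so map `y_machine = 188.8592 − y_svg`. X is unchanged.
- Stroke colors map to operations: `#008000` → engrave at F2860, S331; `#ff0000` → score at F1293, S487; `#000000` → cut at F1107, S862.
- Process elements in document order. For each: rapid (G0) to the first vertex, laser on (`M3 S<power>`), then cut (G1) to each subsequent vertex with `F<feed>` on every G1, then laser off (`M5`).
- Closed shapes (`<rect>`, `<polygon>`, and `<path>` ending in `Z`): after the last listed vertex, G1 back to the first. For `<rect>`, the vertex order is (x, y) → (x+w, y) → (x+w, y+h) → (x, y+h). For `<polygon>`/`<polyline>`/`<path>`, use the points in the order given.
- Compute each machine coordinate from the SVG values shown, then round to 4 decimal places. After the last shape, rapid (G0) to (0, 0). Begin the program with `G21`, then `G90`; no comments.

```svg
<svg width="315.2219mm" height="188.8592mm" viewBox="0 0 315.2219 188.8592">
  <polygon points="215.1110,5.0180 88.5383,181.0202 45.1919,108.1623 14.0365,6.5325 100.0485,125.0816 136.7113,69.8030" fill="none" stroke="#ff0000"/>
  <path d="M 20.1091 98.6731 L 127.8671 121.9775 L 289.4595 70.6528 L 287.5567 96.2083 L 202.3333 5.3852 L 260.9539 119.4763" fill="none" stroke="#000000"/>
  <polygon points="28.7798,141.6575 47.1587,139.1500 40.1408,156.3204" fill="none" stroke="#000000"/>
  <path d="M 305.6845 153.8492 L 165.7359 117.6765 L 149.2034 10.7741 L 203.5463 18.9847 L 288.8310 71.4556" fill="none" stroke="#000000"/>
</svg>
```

G21
G90
G0 X215.1110 Y183.8412
M3 S487
G1 X88.5383 Y7.8390 F1293
G1 X45.1919 Y80.6969 F1293
G1 X14.0365 Y182.3267 F1293
G1 X100.0485 Y63.7776 F1293
G1 X136.7113 Y119.0562 F1293
G1 X215.1110 Y183.8412 F1293
M5
G0 X20.1091 Y90.1861
M3 S862
G1 X127.8671 Y66.8817 F1107
G1 X289.4595 Y118.2064 F1107
G1 X287.5567 Y92.6509 F1107
G1 X202.3333 Y183.4740 F1107
G1 X260.9539 Y69.3829 F1107
M5
G0 X28.7798 Y47.2017
M3 S862
G1 X47.1587 Y49.7092 F1107
G1 X40.1408 Y32.5388 F1107
G1 X28.7798 Y47.2017 F1107
M5
G0 X305.6845 Y35.0100
M3 S862
G1 X165.7359 Y71.1827 F1107
G1 X149.2034 Y178.0851 F1107
G1 X203.5463 Y169.8745 F1107
G1 X288.8310 Y117.4036 F1107
M5
G0 X0.0000 Y0.0000

viewBox `0 0 315.2219 188.8592` with mm width/height → 1 unit = 1 mm. Flip: y_m = 188.8592 − y_svg.

**Shape 1** — `<polygon>` closed polygon, stroke `#ff0000` → score (S487, F1293). Machine vertices: (215.1110,183.8412) → (88.5383,7.8390) → (45.1919,80.6969) → (14.0365,182.3267) → (100.0485,63.7776) → (136.7113,119.0562) → (215.1110,183.8412). Closed: final G1 returns to the first vertex.

**Shape 2** — `<path>` open polyline, stroke `#000000` → cut (S862, F1107). Machine vertices: (20.1091,90.1861) → (127.8671,66.8817) → (289.4595,118.2064) → (287.5567,92.6509) → (202.3333,183.4740) → (260.9539,69.3829). Open path.

**Shape 3** — `<polygon>` regular polygon, stroke `#000000` → cut (S862, F1107). Machine vertices: (28.7798,47.2017) → (47.1587,49.7092) → (40.1408,32.5388) → (28.7798,47.2017). Closed: final G1 returns to the first vertex.

**Shape 4** — `<path>` open polyline, stroke `#000000` → cut (S862, F1107). Machine vertices: (305.6845,35.0100) → (165.7359,71.1827) → (149.2034,178.0851) → (203.5463,169.8745) → (288.8310,117.4036). Open path.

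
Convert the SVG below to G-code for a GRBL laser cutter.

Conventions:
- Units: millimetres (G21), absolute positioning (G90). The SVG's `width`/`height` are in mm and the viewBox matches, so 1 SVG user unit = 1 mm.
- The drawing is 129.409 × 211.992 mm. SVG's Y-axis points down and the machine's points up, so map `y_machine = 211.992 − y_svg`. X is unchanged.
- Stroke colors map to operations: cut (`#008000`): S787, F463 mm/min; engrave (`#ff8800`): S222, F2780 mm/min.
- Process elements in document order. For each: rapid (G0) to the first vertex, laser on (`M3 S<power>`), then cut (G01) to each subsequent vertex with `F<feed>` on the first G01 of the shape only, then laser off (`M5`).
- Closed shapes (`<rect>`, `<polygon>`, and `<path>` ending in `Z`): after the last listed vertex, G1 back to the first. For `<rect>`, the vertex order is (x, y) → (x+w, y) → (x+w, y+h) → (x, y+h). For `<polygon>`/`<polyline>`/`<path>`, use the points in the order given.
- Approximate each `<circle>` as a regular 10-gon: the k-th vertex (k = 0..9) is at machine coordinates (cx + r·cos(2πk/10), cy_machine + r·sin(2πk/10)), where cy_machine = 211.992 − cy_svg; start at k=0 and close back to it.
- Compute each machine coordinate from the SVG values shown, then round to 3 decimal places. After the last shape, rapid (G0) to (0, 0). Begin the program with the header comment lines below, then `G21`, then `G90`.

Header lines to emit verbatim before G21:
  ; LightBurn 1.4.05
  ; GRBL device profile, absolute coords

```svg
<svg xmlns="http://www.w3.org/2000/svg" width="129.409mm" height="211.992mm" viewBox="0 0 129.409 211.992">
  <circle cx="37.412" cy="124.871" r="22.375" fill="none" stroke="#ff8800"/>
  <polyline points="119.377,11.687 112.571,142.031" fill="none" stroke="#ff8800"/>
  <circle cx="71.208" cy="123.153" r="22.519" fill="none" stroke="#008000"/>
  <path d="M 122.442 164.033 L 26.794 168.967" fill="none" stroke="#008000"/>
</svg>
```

; LightBurn 1.4.05
; GRBL device profile, absolute coords
G21
G90
G0 X59.787 Y87.121
M3 S222
G01 X55.514 Y100.273 F2780
G01 X44.326 Y108.401
G01 X30.498 Y108.401
G01 X19.310 Y100.273
G01 X15.037 Y87.121
G01 X19.310 Y73.969
G01 X30.498 Y65.841
G01 X44.326 Y65.841
G01 X55.514 Y73.969
G01 X59.787 Y87.121
M5
G0 X119.377 Y200.305
M3 S222
G01 X112.571 Y69.961 F2780
M5
G0 X93.727 Y88.839
M3 S787
G01 X89.426 Y102.075 F463
G01 X78.167 Y110.256
G01 X64.249 Y110.256
G01 X52.990 Y102.075
G01 X48.689 Y88.839
G01 X52.990 Y75.603
G01 X64.249 Y67.422
G01 X78.167 Y67.422
G01 X89.426 Y75.603
G01 X93.727 Y88.839
M5
G0 X122.442 Y47.959
M3 S787
G01 X26.794 Y43.025 F463
M5
G0 X0.000 Y0.000

viewBox `0 0 129.409 211.992` with mm width/height → 1 unit = 1 mm. Flip: y_m = 211.992 − y_svg.

**Shape 1** — `<circle>` circle, stroke `#ff8800` → engrave (S222, F2780). Machine vertices: (59.787,87.121) → (55.514,100.273) → (44.326,108.401) → (30.498,108.401) → (19.310,100.273) → (15.037,87.121) → (19.310,73.969) → (30.498,65.841) → (44.326,65.841) → (55.514,73.969) → (59.787,87.121). Closed: final G1 returns to the first vertex.

**Shape 2** — `<polyline>` line segment, stroke `#ff8800` → engrave (S222, F2780). Machine vertices: (119.377,200.305) → (112.571,69.961). Open path.

**Shape 3** — `<circle>` circle, stroke `#008000` → cut (S787, F463). Machine vertices: (93.727,88.839) → (89.426,102.075) → (78.167,110.256) → (64.249,110.256) → (52.990,102.075) → (48.689,88.839) → (52.990,75.603) → (64.249,67.422) → (78.167,67.422) → (89.426,75.603) → (93.727,88.839). Closed: final G1 returns to the first vertex.

**Shape 4** — `<path>` line segment, stroke `#008000` → cut (S787, F463). Machine vertices: (122.442,47.959) → (26.794,43.025). Open path.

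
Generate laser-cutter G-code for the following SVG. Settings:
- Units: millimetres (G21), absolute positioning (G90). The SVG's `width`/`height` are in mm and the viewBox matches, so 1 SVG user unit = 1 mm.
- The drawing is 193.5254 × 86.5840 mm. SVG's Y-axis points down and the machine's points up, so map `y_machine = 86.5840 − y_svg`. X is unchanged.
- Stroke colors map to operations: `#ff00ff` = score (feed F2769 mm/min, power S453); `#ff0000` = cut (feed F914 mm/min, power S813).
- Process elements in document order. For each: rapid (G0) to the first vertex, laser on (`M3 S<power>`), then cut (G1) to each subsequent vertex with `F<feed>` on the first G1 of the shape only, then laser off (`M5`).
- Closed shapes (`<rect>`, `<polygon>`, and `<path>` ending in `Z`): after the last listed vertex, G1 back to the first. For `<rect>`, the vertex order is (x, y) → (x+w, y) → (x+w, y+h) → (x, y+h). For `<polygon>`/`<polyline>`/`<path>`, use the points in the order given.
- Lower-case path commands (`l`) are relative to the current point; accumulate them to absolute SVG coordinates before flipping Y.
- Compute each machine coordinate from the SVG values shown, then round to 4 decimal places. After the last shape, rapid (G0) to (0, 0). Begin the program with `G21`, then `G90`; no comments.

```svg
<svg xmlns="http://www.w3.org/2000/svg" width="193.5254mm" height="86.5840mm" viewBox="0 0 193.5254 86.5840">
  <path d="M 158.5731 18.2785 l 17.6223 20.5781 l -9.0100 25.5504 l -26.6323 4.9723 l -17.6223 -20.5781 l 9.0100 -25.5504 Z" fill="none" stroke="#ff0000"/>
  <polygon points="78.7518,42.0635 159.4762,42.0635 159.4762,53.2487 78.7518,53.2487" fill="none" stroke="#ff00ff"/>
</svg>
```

G21
G90
G0 X158.5731 Y68.3055
M3 S813
G1 X176.1954 Y47.7274 F914
G1 X167.1854 Y22.1770
G1 X140.5531 Y17.2047
G1 X122.9308 Y37.7828
G1 X131.9408 Y63.3332
G1 X158.5731 Y68.3055
M5
G0 X78.7518 Y44.5205
M3 S453
G1 X159.4762 Y44.5205 F2769
G1 X159.4762 Y33.3353
G1 X78.7518 Y33.3353
G1 X78.7518 Y44.5205
M5
G0 X0.0000 Y0.0000

viewBox `0 0 193.5254 86.5840` with mm width/height → 1 unit = 1 mm. Flip: y_m = 86.5840 − y_svg.

**Shape 1** — `<path>` regular polygon, stroke `#ff0000` → cut (S813, F914). Machine vertices: (158.5731,68.3055) → (176.1954,47.7274) → (167.1854,22.1770) → (140.5531,17.2047) → (122.9308,37.7828) → (131.9408,63.3332) → (158.5731,68.3055). Closed: final G1 returns to the first vertex.

**Shape 2** — `<polygon>` rectangle, stroke `#ff00ff` → score (S453, F2769). Machine vertices: (78.7518,44.5205) → (159.4762,44.5205) → (159.4762,33.3353) → (78.7518,33.3353) → (78.7518,44.5205). Closed: final G1 returns to the first vertex.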